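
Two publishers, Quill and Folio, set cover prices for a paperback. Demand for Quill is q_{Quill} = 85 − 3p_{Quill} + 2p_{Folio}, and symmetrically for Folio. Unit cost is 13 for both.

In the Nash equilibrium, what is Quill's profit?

972

Quill's profit: π = (p_{Quill} − 13)(85 − 3p_{Quill} + 2p_{Folio}).
∂π/∂p_{Quill} = 124 − 6p_{Quill} + 2p_{Folio} = 0 ⇒ p_{Quill} = 62/3 + (1/3)p_{Folio}.
The game is symmetric, so in equilibrium p_{Folio} = p_{Quill}: the reaction function gives (2/3)p_{Quill} = 62/3, hence p_{Quill} = 31.
q_{Quill} = 85 − 3·31 + 2·31 = 54.
Profit = (31 − 13)·54 = 972.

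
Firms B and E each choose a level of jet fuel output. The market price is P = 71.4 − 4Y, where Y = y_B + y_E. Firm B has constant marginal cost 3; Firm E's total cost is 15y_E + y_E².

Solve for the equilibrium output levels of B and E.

Firm B's profit: π = y_B(71.4 − 4(y_B + y_E)) − 3y_B.
∂π/∂y_B = 68.4 − 8y_B − 4y_E = 0, so y_B = 8.55 − 0.5y_E.
For E: ∂π/∂y_E = 56.4 − 10y_E − 4y_B = 0 ⇒ y_E = 5.64 − 0.4y_B.
Solving the two reaction functions simultaneously: (1 − (−0.5)(−0.4))y_B = 8.55 − 0.5·5.64, so 0.8y_B = 5.73 and y_B = 7.1625.
Then y_E = 5.64 − 0.4·7.1625 = 2.775.

7.1625, 2.775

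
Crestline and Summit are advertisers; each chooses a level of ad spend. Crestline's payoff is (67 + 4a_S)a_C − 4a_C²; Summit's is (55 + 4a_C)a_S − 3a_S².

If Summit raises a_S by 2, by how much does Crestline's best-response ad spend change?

1

Expanding Crestline's payoff: 67a_C + 4a_Sa_C − 4a_C².
∂π/∂a_C = 67 + 4a_S − 8a_C = 0, so a_C = 8.375 + 0.5a_S.
The reaction-function slope is 0.5, so a 2-unit rise in a_S moves a_C by 0.5 × 2 = 1. Crestline's best response rises — the actions are strategic complements.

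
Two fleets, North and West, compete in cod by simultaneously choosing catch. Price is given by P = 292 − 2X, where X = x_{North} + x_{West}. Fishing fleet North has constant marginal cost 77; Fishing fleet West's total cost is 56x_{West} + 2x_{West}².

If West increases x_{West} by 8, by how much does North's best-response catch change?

-4

Fishing fleet North's profit: π = x_{North}(292 − 2(x_{North} + x_{West})) − 77x_{North}.
∂π/∂x_{North} = 215 − 4x_{North} − 2x_{West} = 0, so x_{North} = 53.75 − 0.5x_{West}.
The reaction-function slope is −0.5, so an 8-unit rise in x_{West} moves x_{North} by −0.5 × 8 = −4. North's best response falls — the actions are strategic substitutes.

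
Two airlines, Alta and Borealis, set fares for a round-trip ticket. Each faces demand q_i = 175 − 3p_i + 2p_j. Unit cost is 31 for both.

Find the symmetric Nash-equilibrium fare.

Alta's profit: π = (p_{Alta} − 31)(175 − 3p_{Alta} + 2p_{Borealis}).
∂π/∂p_{Alta} = 268 − 6p_{Alta} + 2p_{Borealis} = 0 ⇒ p_{Alta} = 134/3 + (1/3)p_{Borealis}.
By symmetry p_{Borealis} = p_{Alta}; substituting into the reaction function, (2/3)p_{Alta} = 134/3 and p_{Alta} = 67.

67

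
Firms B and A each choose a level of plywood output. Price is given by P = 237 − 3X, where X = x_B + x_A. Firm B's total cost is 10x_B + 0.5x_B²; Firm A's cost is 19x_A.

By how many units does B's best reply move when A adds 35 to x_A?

-15

Firm B's profit: π = x_B(237 − 3(x_B + x_A)) − 10x_B − 0.5x_B².
∂π/∂x_B = 227 − 7x_B − 3x_A = 0, so x_B = 227/7 − (3/7)x_A.
The reaction-function slope is −3/7, so a 35-unit rise in x_A moves x_B by −3/7 × 35 = −15. B's best response falls — the actions are strategic substitutes.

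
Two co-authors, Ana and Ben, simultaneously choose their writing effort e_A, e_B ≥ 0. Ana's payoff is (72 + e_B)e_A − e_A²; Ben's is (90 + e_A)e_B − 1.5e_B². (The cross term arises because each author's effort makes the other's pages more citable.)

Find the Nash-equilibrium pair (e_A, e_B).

Expanding Ana's payoff: 72e_A + e_Be_A − e_A².
∂π/∂e_A = 72 + e_B − 2e_A = 0, so e_A = 36 + 0.5e_B.
Likewise for Ben: e_B = 30 + (1/3)e_A.
Solving the two reaction functions simultaneously: (1 − (0.5)(1/3))e_A = 36 + 0.5·30, so (5/6)e_A = 51 and e_A = 61.2.
Then e_B = 30 + (1/3)·61.2 = 50.4.

61.2, 50.4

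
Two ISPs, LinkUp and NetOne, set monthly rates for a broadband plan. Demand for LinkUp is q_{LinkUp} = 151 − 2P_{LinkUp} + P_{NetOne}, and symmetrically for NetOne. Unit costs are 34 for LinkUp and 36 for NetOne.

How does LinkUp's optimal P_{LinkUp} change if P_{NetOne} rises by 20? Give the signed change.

LinkUp's profit: π = (P_{LinkUp} − 34)(151 − 2P_{LinkUp} + P_{NetOne}).
∂π/∂P_{LinkUp} = 219 − 4P_{LinkUp} + P_{NetOne} = 0 ⇒ P_{LinkUp} = 54.75 + 0.25P_{NetOne}.
The reaction-function slope is 0.25, so a 20-unit rise in P_{NetOne} moves P_{LinkUp} by 0.25 × 20 = 5. LinkUp's best response rises — the actions are strategic complements.

5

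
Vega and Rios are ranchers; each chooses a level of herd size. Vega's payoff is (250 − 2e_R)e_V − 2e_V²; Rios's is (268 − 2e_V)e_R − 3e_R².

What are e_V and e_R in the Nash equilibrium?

48.2, 28.6

Expanding Vega's payoff: 250e_V − 2e_Re_V − 2e_V².
∂π/∂e_V = 250 − 2e_R − 4e_V = 0, so e_V = 62.5 − 0.5e_R.
Likewise for Rios: e_R = 134/3 − (1/3)e_V.
Solving the two reaction functions simultaneously: (1 − (−0.5)(−1/3))e_V = 62.5 − 0.5·(134/3), so (5/6)e_V = 241/6 and e_V = 48.2.
Then e_R = 134/3 − (1/3)·48.2 = 28.6.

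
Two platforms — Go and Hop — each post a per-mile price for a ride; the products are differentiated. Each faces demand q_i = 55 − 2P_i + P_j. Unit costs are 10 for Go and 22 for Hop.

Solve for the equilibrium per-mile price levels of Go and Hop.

Go's profit: π = (P_{Go} − 10)(55 − 2P_{Go} + P_{Hop}).
∂π/∂P_{Go} = 75 − 4P_{Go} + P_{Hop} = 0 ⇒ P_{Go} = 18.75 + 0.25P_{Hop}.
Similarly P_{Hop} = 24.75 + 0.25P_{Go}.
Substituting the second reaction function into the first: P_{Go} = 18.75 + 0.25(24.75 + 0.25P_{Go}), which gives 0.9375P_{Go} = 24.9375 ⇒ P_{Go} = 26.6.
Then P_{Hop} = 24.75 + 0.25·26.6 = 31.4.

26.6, 31.4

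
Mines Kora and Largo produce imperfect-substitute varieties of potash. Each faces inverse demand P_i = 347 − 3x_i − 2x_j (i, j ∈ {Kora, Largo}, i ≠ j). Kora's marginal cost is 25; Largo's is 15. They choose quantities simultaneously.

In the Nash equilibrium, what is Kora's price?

Mine Kora's profit: π = x_{Kora}(347 − 3x_{Kora} − 2x_{Largo}) − 25x_{Kora}.
∂π/∂x_{Kora} = 322 − 6x_{Kora} − 2x_{Largo} = 0 ⇒ x_{Kora} = 161/3 − (1/3)x_{Largo}.
Similarly x_{Largo} = 166/3 − (1/3)x_{Kora}.
Substituting the second reaction function into the first: x_{Kora} = 161/3 − (1/3)(166/3 − (1/3)x_{Kora}), which gives (8/9)x_{Kora} = 317/9 ⇒ x_{Kora} = 39.625.
Then x_{Largo} = 166/3 − (1/3)·39.625 = 42.125.
P_{Kora} = 347 − 3·39.625 − 2·42.125 = 143.875.

143.875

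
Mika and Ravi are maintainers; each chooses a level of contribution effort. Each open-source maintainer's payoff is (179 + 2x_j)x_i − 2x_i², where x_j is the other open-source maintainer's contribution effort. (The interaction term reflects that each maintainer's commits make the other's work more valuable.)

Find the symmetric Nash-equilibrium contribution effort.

Mika's payoff is (179 + 2x_R)x_M − 2x_M².
∂π/∂x_M = 179 + 2x_R − 4x_M = 0, so x_M = 44.75 + 0.5x_R.
The game is symmetric, so in equilibrium x_R = x_M: the reaction function gives 0.5x_M = 44.75, hence x_M = 89.5.

89.5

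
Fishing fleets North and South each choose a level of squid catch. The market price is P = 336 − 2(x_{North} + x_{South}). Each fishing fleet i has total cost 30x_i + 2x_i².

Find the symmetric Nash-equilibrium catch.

Fishing fleet North's profit: π = x_{North}(336 − 2(x_{North} + x_{South})) − 30x_{North} − 2x_{North}².
∂π/∂x_{North} = 306 − 8x_{North} − 2x_{South} = 0, so x_{North} = 38.25 − 0.25x_{South}.
By symmetry x_{South} = x_{North}; substituting into the reaction function, 1.25x_{North} = 38.25 and x_{North} = 30.6.

30.6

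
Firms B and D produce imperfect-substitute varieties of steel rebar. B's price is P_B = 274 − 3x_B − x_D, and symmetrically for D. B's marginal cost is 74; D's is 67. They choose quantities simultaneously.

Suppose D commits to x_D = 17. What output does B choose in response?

Firm B's profit: π = x_B(274 − 3x_B − x_D) − 74x_B.
∂π/∂x_B = 200 − 6x_B − x_D = 0 ⇒ x_B = 100/3 − (1/6)x_D.
At x_D = 17: x_B = 100/3 − (1/6)·17 = 30.5.

30.5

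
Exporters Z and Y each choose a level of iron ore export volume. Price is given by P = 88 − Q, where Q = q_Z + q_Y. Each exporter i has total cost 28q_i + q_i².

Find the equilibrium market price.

Exporter Z's profit: π = q_Z(88 − (q_Z + q_Y)) − 28q_Z − q_Z².
∂π/∂q_Z = 60 − 4q_Z − q_Y = 0, so q_Z = 15 − 0.25q_Y.
Setting q_Z = q_Y in the reaction function: q_Z = 15 − 0.25q_Z, so q_Z = 15 / 1.25 = 12.
Equilibrium price: P = 88 − 24 = 64.

64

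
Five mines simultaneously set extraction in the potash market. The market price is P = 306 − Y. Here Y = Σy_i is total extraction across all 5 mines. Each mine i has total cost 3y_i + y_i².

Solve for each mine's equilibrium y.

37.875

A representative mine's profit is π_i = y_i(306 − Y) − 3y_i − y_i², with Y = y_i + Σ_{j≠i} y_j.
First-order condition: 303 − 4y_i − Σ_{j≠i} y_j = 0.
In a symmetric equilibrium every mine chooses the same y, so Σ_{j≠i} y_j = 4y. The condition becomes 303 − 8y = 0, giving y = 303/8 = 37.875.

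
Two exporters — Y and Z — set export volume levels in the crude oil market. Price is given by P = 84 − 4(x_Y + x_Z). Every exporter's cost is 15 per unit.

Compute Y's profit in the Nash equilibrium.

132.25

Exporter Y's profit: π = x_Y(84 − 4(x_Y + x_Z)) − 15x_Y.
∂π/∂x_Y = 69 − 8x_Y − 4x_Z = 0, so x_Y = 8.625 − 0.5x_Z.
Setting x_Y = x_Z in the reaction function: x_Y = 8.625 − 0.5x_Y, so x_Y = 8.625 / 1.5 = 5.75.
Price P = 84 − 4·11.5 = 38.
Y's profit: (38 − 15)·5.75 = 132.25.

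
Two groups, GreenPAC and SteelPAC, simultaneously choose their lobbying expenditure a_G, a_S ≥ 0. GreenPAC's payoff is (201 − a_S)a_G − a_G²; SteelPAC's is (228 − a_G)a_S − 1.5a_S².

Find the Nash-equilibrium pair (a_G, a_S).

Expanding GreenPAC's payoff: 201a_G − a_Sa_G − a_G².
∂π/∂a_G = 201 − a_S − 2a_G = 0, so a_G = 100.5 − 0.5a_S.
Likewise for SteelPAC: a_S = 76 − (1/3)a_G.
Substituting the second reaction function into the first: a_G = 100.5 − 0.5(76 − (1/3)a_G), which gives (5/6)a_G = 62.5 ⇒ a_G = 75.
Then a_S = 76 − (1/3)·75 = 51.

75, 51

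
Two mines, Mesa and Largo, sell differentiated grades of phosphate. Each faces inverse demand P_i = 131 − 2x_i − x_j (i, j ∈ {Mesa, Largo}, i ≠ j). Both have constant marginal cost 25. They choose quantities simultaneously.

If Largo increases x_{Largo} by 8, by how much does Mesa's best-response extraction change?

-2

Mine Mesa's profit: π = x_{Mesa}(131 − 2x_{Mesa} − x_{Largo}) − 25x_{Mesa}.
∂π/∂x_{Mesa} = 106 − 4x_{Mesa} − x_{Largo} = 0 ⇒ x_{Mesa} = 26.5 − 0.25x_{Largo}.
The reaction-function slope is −0.25, so an 8-unit rise in x_{Largo} moves x_{Mesa} by −0.25 × 8 = −2. Mesa's best response falls — the actions are strategic substitutes.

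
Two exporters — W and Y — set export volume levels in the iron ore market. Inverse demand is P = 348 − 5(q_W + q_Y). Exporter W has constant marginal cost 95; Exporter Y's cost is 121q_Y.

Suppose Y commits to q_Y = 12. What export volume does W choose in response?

Exporter W's profit: π = q_W(348 − 5(q_W + q_Y)) − 95q_W.
∂π/∂q_W = 253 − 10q_W − 5q_Y = 0, so q_W = 25.3 − 0.5q_Y.
At q_Y = 12: q_W = 25.3 − 0.5·12 = 19.3.

19.3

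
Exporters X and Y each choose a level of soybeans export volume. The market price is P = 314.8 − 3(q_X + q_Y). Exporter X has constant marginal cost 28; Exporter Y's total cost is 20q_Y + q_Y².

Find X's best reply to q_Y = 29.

Exporter X's profit: π = q_X(314.8 − 3(q_X + q_Y)) − 28q_X.
∂π/∂q_X = 286.8 − 6q_X − 3q_Y = 0, so q_X = 47.8 − 0.5q_Y.
At q_Y = 29: q_X = 47.8 − 0.5·29 = 33.3.

33.3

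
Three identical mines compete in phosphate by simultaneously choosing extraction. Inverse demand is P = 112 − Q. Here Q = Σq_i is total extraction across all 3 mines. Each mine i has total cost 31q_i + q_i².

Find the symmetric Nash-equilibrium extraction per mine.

A representative mine's profit is π_i = q_i(112 − Q) − 31q_i − q_i², with Q = q_i + Σ_{j≠i} q_j.
First-order condition: 81 − 4q_i − Σ_{j≠i} q_j = 0.
Imposing symmetry (q_j = q for all j) turns Σ_{j≠i} q_j into 2q, so 81 = 6q and q = 13.5.

13.5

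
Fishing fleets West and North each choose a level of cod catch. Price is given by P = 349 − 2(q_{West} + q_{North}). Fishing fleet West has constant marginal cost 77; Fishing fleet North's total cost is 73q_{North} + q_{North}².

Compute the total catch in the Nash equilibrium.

82

Fishing fleet West's profit: π = q_{West}(349 − 2(q_{West} + q_{North})) − 77q_{West}.
∂π/∂q_{West} = 272 − 4q_{West} − 2q_{North} = 0, so q_{West} = 68 − 0.5q_{North}.
For North: ∂π/∂q_{North} = 276 − 6q_{North} − 2q_{West} = 0 ⇒ q_{North} = 46 − (1/3)q_{West}.
Plugging q_{North} into West's best response: q_{West} = 68 − 0.5(46 − (1/3)q_{West}) ⇒ (5/6)q_{West} = 45, so q_{West} = 54.
Then q_{North} = 46 − (1/3)·54 = 28.
Total catch: 54 + 28 = 82.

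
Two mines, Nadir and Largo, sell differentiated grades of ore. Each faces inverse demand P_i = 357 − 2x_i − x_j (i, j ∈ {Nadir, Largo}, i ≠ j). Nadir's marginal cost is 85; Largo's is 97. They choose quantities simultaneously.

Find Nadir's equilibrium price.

195.4

Mine Nadir's profit: π = x_{Nadir}(357 − 2x_{Nadir} − x_{Largo}) − 85x_{Nadir}.
∂π/∂x_{Nadir} = 272 − 4x_{Nadir} − x_{Largo} = 0 ⇒ x_{Nadir} = 68 − 0.25x_{Largo}.
Similarly x_{Largo} = 65 − 0.25x_{Nadir}.
Plugging x_{Largo} into Nadir's best response: x_{Nadir} = 68 − 0.25(65 − 0.25x_{Nadir}) ⇒ 0.9375x_{Nadir} = 51.75, so x_{Nadir} = 55.2.
Then x_{Largo} = 65 − 0.25·55.2 = 51.2.
P_{Nadir} = 357 − 2·55.2 − 51.2 = 195.4.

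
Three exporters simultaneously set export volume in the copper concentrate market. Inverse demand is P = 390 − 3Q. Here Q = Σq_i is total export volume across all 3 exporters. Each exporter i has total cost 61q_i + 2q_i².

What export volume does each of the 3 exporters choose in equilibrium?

20.5625

A representative exporter's profit is π_i = q_i(390 − 3Q) − 61q_i − 2q_i², with Q = q_i + Σ_{j≠i} q_j.
First-order condition: 329 − 10q_i − 3Σ_{j≠i} q_j = 0.
With identical exporters, set every q_j = q: then 329 − 10q − 6q = 0, i.e. q = 329/16 = 20.5625.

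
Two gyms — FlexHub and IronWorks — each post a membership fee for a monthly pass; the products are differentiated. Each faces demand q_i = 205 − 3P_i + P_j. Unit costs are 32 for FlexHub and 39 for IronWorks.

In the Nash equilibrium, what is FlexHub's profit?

2488.32

FlexHub's profit: π = (P_{FlexHub} − 32)(205 − 3P_{FlexHub} + P_{IronWorks}).
∂π/∂P_{FlexHub} = 301 − 6P_{FlexHub} + P_{IronWorks} = 0 ⇒ P_{FlexHub} = 301/6 + (1/6)P_{IronWorks}.
Similarly P_{IronWorks} = 161/3 + (1/6)P_{FlexHub}.
Solving the two reaction functions simultaneously: (1 − (1/6)(1/6))P_{FlexHub} = 301/6 + (1/6)·(161/3), so (35/36)P_{FlexHub} = 532/9 and P_{FlexHub} = 60.8.
Then P_{IronWorks} = 161/3 + (1/6)·60.8 = 63.8.
q_{FlexHub} = 205 − 3·60.8 + 63.8 = 86.4.
Profit = (60.8 − 32)·86.4 = 2488.32.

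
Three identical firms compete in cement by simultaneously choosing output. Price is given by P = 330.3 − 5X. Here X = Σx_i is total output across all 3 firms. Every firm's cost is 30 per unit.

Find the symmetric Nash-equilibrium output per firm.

15.015

A representative firm's profit is π_i = x_i(330.3 − 5X) − 30x_i, with X = x_i + Σ_{j≠i} x_j.
First-order condition: 300.3 − 10x_i − 5Σ_{j≠i} x_j = 0.
Imposing symmetry (x_j = x for all j) turns Σ_{j≠i} x_j into 2x, so 300.3 = 20x and x = 15.015.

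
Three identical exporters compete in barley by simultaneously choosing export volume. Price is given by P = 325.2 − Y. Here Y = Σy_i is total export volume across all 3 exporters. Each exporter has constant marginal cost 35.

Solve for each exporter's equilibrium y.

72.55

A representative exporter's profit is π_i = y_i(325.2 − Y) − 35y_i, with Y = y_i + Σ_{j≠i} y_j.
First-order condition: 290.2 − 2y_i − Σ_{j≠i} y_j = 0.
With identical exporters, set every y_j = y: then 290.2 − 2y − 2y = 0, i.e. y = 290.2/4 = 72.55.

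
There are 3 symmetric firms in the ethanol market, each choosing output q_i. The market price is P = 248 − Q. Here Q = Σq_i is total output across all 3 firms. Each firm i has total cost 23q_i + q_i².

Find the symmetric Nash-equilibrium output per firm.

A representative firm's profit is π_i = q_i(248 − Q) − 23q_i − q_i², with Q = q_i + Σ_{j≠i} q_j.
First-order condition: 225 − 4q_i − Σ_{j≠i} q_j = 0.
With identical firms, set every q_j = q: then 225 − 4q − 2q = 0, i.e. q = 225/6 = 37.5.

37.5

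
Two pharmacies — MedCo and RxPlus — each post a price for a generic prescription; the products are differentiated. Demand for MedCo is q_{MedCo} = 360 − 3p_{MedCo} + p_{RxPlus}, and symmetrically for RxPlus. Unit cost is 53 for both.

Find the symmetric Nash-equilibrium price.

MedCo's profit: π = (p_{MedCo} − 53)(360 − 3p_{MedCo} + p_{RxPlus}).
∂π/∂p_{MedCo} = 519 − 6p_{MedCo} + p_{RxPlus} = 0 ⇒ p_{MedCo} = 86.5 + (1/6)p_{RxPlus}.
Setting p_{MedCo} = p_{RxPlus} in the reaction function: p_{MedCo} = 86.5 + (1/6)p_{MedCo}, so p_{MedCo} = 86.5 / (5/6) = 103.8.

103.8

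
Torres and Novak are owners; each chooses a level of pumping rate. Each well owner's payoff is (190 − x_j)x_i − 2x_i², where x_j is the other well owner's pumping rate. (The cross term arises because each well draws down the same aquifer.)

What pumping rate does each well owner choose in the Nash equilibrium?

38

Torres's payoff is (190 − x_N)x_T − 2x_T².
∂π/∂x_T = 190 − x_N − 4x_T = 0, so x_T = 47.5 − 0.25x_N.
The game is symmetric, so in equilibrium x_N = x_T: the reaction function gives 1.25x_T = 47.5, hence x_T = 38.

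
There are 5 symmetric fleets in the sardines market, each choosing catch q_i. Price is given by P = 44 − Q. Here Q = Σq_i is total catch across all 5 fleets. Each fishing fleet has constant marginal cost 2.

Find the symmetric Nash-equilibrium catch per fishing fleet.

7

A representative fishing fleet's profit is π_i = q_i(44 − Q) − 2q_i, with Q = q_i + Σ_{j≠i} q_j.
First-order condition: 42 − 2q_i − Σ_{j≠i} q_j = 0.
In a symmetric equilibrium every fishing fleet chooses the same q, so Σ_{j≠i} q_j = 4q. The condition becomes 42 − 6q = 0, giving q = 42/6 = 7.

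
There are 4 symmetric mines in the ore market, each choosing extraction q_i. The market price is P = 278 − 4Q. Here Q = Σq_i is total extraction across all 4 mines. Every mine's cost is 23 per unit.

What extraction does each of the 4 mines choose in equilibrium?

12.75

A representative mine's profit is π_i = q_i(278 − 4Q) − 23q_i, with Q = q_i + Σ_{j≠i} q_j.
First-order condition: 255 − 8q_i − 4Σ_{j≠i} q_j = 0.
In a symmetric equilibrium every mine chooses the same q, so Σ_{j≠i} q_j = 3q. The condition becomes 255 − 20q = 0, giving q = 255/20 = 12.75.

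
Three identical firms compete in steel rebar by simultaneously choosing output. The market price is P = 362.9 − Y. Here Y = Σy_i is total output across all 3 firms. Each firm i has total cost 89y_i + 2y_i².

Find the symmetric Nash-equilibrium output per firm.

34.2375

A representative firm's profit is π_i = y_i(362.9 − Y) − 89y_i − 2y_i², with Y = y_i + Σ_{j≠i} y_j.
First-order condition: 273.9 − 6y_i − Σ_{j≠i} y_j = 0.
With identical firms, set every y_j = y: then 273.9 − 6y − 2y = 0, i.e. y = 273.9/8 = 34.2375.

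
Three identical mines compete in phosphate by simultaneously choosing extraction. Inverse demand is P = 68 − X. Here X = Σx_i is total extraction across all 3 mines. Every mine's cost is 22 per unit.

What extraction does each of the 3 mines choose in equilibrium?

A representative mine's profit is π_i = x_i(68 − X) − 22x_i, with X = x_i + Σ_{j≠i} x_j.
First-order condition: 46 − 2x_i − Σ_{j≠i} x_j = 0.
With identical mines, set every x_j = x: then 46 − 2x − 2x = 0, i.e. x = 46/4 = 11.5.

11.5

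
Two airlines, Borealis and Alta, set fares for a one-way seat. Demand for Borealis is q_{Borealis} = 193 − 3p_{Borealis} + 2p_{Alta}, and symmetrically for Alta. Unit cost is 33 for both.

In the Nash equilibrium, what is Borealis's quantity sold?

Borealis's profit: π = (p_{Borealis} − 33)(193 − 3p_{Borealis} + 2p_{Alta}).
∂π/∂p_{Borealis} = 292 − 6p_{Borealis} + 2p_{Alta} = 0 ⇒ p_{Borealis} = 146/3 + (1/3)p_{Alta}.
Setting p_{Borealis} = p_{Alta} in the reaction function: p_{Borealis} = 146/3 + (1/3)p_{Borealis}, so p_{Borealis} = (146/3) / (2/3) = 73.
q_{Borealis} = 193 − 3·73 + 2·73 = 120.

120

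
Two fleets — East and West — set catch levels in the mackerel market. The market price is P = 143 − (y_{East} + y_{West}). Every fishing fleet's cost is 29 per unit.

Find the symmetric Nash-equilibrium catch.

38

Fishing fleet East's profit: π = y_{East}(143 − (y_{East} + y_{West})) − 29y_{East}.
∂π/∂y_{East} = 114 − 2y_{East} − y_{West} = 0, so y_{East} = 57 − 0.5y_{West}.
By symmetry y_{West} = y_{East}; substituting into the reaction function, 1.5y_{East} = 57 and y_{East} = 38.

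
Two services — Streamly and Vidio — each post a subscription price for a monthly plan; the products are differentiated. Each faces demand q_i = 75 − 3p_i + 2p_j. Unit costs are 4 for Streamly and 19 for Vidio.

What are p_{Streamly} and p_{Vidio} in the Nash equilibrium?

Streamly's profit: π = (p_{Streamly} − 4)(75 − 3p_{Streamly} + 2p_{Vidio}).
∂π/∂p_{Streamly} = 87 − 6p_{Streamly} + 2p_{Vidio} = 0 ⇒ p_{Streamly} = 14.5 + (1/3)p_{Vidio}.
Similarly p_{Vidio} = 22 + (1/3)p_{Streamly}.
Substituting the second reaction function into the first: p_{Streamly} = 14.5 + (1/3)(22 + (1/3)p_{Streamly}), which gives (8/9)p_{Streamly} = 131/6 ⇒ p_{Streamly} = 24.5625.
Then p_{Vidio} = 22 + (1/3)·24.5625 = 30.1875.

24.5625, 30.1875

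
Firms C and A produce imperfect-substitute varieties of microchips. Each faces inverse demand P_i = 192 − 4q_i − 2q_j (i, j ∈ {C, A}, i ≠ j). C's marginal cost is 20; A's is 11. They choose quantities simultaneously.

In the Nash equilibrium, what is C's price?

87.6

Firm C's profit: π = q_C(192 − 4q_C − 2q_A) − 20q_C.
∂π/∂q_C = 172 − 8q_C − 2q_A = 0 ⇒ q_C = 21.5 − 0.25q_A.
Similarly q_A = 22.625 − 0.25q_C.
Substituting the second reaction function into the first: q_C = 21.5 − 0.25(22.625 − 0.25q_C), which gives 0.9375q_C = 507/32 ⇒ q_C = 16.9.
Then q_A = 22.625 − 0.25·16.9 = 18.4.
P_C = 192 − 4·16.9 − 2·18.4 = 87.6.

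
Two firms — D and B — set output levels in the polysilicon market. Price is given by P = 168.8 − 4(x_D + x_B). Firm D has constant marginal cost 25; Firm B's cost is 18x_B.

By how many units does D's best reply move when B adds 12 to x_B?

-6

Firm D's profit: π = x_D(168.8 − 4(x_D + x_B)) − 25x_D.
∂π/∂x_D = 143.8 − 8x_D − 4x_B = 0, so x_D = 17.975 − 0.5x_B.
The reaction-function slope is −0.5, so a 12-unit rise in x_B moves x_D by −0.5 × 12 = −6. D's best response falls — the actions are strategic substitutes.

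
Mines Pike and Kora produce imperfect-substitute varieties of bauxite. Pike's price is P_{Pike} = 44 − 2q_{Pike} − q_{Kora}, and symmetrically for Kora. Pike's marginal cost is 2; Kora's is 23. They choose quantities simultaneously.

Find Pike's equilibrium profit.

Mine Pike's profit: π = q_{Pike}(44 − 2q_{Pike} − q_{Kora}) − 2q_{Pike}.
∂π/∂q_{Pike} = 42 − 4q_{Pike} − q_{Kora} = 0 ⇒ q_{Pike} = 10.5 − 0.25q_{Kora}.
Similarly q_{Kora} = 5.25 − 0.25q_{Pike}.
Substituting the second reaction function into the first: q_{Pike} = 10.5 − 0.25(5.25 − 0.25q_{Pike}), which gives 0.9375q_{Pike} = 9.1875 ⇒ q_{Pike} = 9.8.
Then q_{Kora} = 5.25 − 0.25·9.8 = 2.8.
P_{Pike} = 44 − 2·9.8 − 2.8 = 21.6.
Profit = (21.6 − 2)·9.8 = 192.08.

192.08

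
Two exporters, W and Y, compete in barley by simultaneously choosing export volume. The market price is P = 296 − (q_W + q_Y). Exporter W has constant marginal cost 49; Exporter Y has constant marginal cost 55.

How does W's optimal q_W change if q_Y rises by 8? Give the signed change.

-4

Exporter W's profit: π = q_W(296 − (q_W + q_Y)) − 49q_W.
∂π/∂q_W = 247 − 2q_W − q_Y = 0, so q_W = 123.5 − 0.5q_Y.
The reaction-function slope is −0.5, so an 8-unit rise in q_Y moves q_W by −0.5 × 8 = −4. W's best response falls — the actions are strategic substitutes.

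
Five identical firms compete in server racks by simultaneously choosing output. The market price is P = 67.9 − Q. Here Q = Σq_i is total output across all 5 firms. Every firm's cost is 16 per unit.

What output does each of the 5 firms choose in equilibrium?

A representative firm's profit is π_i = q_i(67.9 − Q) − 16q_i, with Q = q_i + Σ_{j≠i} q_j.
First-order condition: 51.9 − 2q_i − Σ_{j≠i} q_j = 0.
In a symmetric equilibrium every firm chooses the same q, so Σ_{j≠i} q_j = 4q. The condition becomes 51.9 − 6q = 0, giving q = 51.9/6 = 8.65.

8.65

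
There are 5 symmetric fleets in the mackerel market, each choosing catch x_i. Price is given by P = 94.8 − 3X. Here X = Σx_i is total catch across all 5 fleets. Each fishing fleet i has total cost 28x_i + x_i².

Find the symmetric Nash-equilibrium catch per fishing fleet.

3.34

A representative fishing fleet's profit is π_i = x_i(94.8 − 3X) − 28x_i − x_i², with X = x_i + Σ_{j≠i} x_j.
First-order condition: 66.8 − 8x_i − 3Σ_{j≠i} x_j = 0.
In a symmetric equilibrium every fishing fleet chooses the same x, so Σ_{j≠i} x_j = 4x. The condition becomes 66.8 − 20x = 0, giving x = 66.8/20 = 3.34.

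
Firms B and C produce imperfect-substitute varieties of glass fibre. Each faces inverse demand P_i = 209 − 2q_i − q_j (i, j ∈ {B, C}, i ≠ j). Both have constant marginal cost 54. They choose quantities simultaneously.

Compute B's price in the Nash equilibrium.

Firm B's profit: π = q_B(209 − 2q_B − q_C) − 54q_B.
∂π/∂q_B = 155 − 4q_B − q_C = 0 ⇒ q_B = 38.75 − 0.25q_C.
Setting q_B = q_C in the reaction function: q_B = 38.75 − 0.25q_B, so q_B = 38.75 / 1.25 = 31.
P_B = 209 − 2·31 − 31 = 116.

116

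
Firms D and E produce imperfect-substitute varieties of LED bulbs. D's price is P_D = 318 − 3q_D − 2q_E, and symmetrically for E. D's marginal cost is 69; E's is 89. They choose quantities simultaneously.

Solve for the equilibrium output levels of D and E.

Firm D's profit: π = q_D(318 − 3q_D − 2q_E) − 69q_D.
∂π/∂q_D = 249 − 6q_D − 2q_E = 0 ⇒ q_D = 41.5 − (1/3)q_E.
Similarly q_E = 229/6 − (1/3)q_D.
Solving the two reaction functions simultaneously: (1 − (−1/3)(−1/3))q_D = 41.5 − (1/3)·(229/6), so (8/9)q_D = 259/9 and q_D = 32.375.
Then q_E = 229/6 − (1/3)·32.375 = 27.375.

32.375, 27.375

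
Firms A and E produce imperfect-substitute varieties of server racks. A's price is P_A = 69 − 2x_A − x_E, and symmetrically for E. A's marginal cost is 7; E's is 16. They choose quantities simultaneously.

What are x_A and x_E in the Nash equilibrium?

13, 10

Firm A's profit: π = x_A(69 − 2x_A − x_E) − 7x_A.
∂π/∂x_A = 62 − 4x_A − x_E = 0 ⇒ x_A = 15.5 − 0.25x_E.
Similarly x_E = 13.25 − 0.25x_A.
Substituting the second reaction function into the first: x_A = 15.5 − 0.25(13.25 − 0.25x_A), which gives 0.9375x_A = 12.1875 ⇒ x_A = 13.
Then x_E = 13.25 − 0.25·13 = 10.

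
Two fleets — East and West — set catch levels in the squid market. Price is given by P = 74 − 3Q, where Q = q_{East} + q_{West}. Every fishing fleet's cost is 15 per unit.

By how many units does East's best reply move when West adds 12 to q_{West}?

-6

Fishing fleet East's profit: π = q_{East}(74 − 3(q_{East} + q_{West})) − 15q_{East}.
∂π/∂q_{East} = 59 − 6q_{East} − 3q_{West} = 0, so q_{East} = 59/6 − 0.5q_{West}.
The reaction-function slope is −0.5, so a 12-unit rise in q_{West} moves q_{East} by −0.5 × 12 = −6. East's best response falls — the actions are strategic substitutes.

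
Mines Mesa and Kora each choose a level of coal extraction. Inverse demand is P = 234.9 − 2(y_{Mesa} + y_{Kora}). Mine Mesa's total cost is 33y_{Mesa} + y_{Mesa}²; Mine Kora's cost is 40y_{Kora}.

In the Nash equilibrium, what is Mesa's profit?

1309.1763

Mine Mesa's profit: π = y_{Mesa}(234.9 − 2(y_{Mesa} + y_{Kora})) − 33y_{Mesa} − y_{Mesa}².
∂π/∂y_{Mesa} = 201.9 − 6y_{Mesa} − 2y_{Kora} = 0, so y_{Mesa} = 33.65 − (1/3)y_{Kora}.
For Kora: ∂π/∂y_{Kora} = 194.9 − 4y_{Kora} − 2y_{Mesa} = 0 ⇒ y_{Kora} = 48.725 − 0.5y_{Mesa}.
Substituting the second reaction function into the first: y_{Mesa} = 33.65 − (1/3)(48.725 − 0.5y_{Mesa}), which gives (5/6)y_{Mesa} = 2089/120 ⇒ y_{Mesa} = 20.89.
Then y_{Kora} = 48.725 − 0.5·20.89 = 38.28.
Price P = 234.9 − 2·59.17 = 116.56.
Mesa's profit: (116.56 − 33)·20.89 − (20.89)² = 1309.1763.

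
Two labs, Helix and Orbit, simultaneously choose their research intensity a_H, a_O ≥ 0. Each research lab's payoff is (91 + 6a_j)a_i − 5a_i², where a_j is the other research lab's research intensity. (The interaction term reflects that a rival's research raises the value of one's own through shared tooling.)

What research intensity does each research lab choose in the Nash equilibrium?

Helix's payoff is (91 + 6a_O)a_H − 5a_H².
∂π/∂a_H = 91 + 6a_O − 10a_H = 0, so a_H = 9.1 + 0.6a_O.
Setting a_H = a_O in the reaction function: a_H = 9.1 + 0.6a_H, so a_H = 9.1 / 0.4 = 22.75.

22.75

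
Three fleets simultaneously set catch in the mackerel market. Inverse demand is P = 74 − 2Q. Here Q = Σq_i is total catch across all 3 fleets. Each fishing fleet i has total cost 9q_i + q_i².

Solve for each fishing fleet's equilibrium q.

A representative fishing fleet's profit is π_i = q_i(74 − 2Q) − 9q_i − q_i², with Q = q_i + Σ_{j≠i} q_j.
First-order condition: 65 − 6q_i − 2Σ_{j≠i} q_j = 0.
In a symmetric equilibrium every fishing fleet chooses the same q, so Σ_{j≠i} q_j = 2q. The condition becomes 65 − 10q = 0, giving q = 65/10 = 6.5.

6.5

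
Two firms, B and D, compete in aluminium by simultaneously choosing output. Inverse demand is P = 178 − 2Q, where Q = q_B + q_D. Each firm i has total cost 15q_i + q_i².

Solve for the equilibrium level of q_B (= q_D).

Firm B's profit: π = q_B(178 − 2(q_B + q_D)) − 15q_B − q_B².
∂π/∂q_B = 163 − 6q_B − 2q_D = 0, so q_B = 163/6 − (1/3)q_D.
By symmetry q_D = q_B; substituting into the reaction function, (4/3)q_B = 163/6 and q_B = 20.375.

20.375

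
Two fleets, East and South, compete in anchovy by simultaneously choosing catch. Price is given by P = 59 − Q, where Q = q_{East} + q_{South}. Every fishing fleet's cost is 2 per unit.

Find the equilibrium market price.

21

Fishing fleet East's profit: π = q_{East}(59 − (q_{East} + q_{South})) − 2q_{East}.
∂π/∂q_{East} = 57 − 2q_{East} − q_{South} = 0, so q_{East} = 28.5 − 0.5q_{South}.
Setting q_{East} = q_{South} in the reaction function: q_{East} = 28.5 − 0.5q_{East}, so q_{East} = 28.5 / 1.5 = 19.
Equilibrium price: P = 59 − 38 = 21.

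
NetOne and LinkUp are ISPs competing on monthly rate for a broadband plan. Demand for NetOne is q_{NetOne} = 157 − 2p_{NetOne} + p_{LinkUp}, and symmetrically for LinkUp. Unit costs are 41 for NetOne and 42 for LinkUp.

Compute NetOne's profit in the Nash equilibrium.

3010.88

NetOne's profit: π = (p_{NetOne} − 41)(157 − 2p_{NetOne} + p_{LinkUp}).
∂π/∂p_{NetOne} = 239 − 4p_{NetOne} + p_{LinkUp} = 0 ⇒ p_{NetOne} = 59.75 + 0.25p_{LinkUp}.
Similarly p_{LinkUp} = 60.25 + 0.25p_{NetOne}.
Substituting the second reaction function into the first: p_{NetOne} = 59.75 + 0.25(60.25 + 0.25p_{NetOne}), which gives 0.9375p_{NetOne} = 74.8125 ⇒ p_{NetOne} = 79.8.
Then p_{LinkUp} = 60.25 + 0.25·79.8 = 80.2.
q_{NetOne} = 157 − 2·79.8 + 80.2 = 77.6.
Profit = (79.8 − 41)·77.6 = 3010.88.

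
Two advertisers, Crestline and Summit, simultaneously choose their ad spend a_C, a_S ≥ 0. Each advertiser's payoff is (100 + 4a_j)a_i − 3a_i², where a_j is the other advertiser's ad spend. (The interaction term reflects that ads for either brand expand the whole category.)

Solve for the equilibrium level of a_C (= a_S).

Crestline's payoff is (100 + 4a_S)a_C − 3a_C².
∂π/∂a_C = 100 + 4a_S − 6a_C = 0, so a_C = 50/3 + (2/3)a_S.
Setting a_C = a_S in the reaction function: a_C = 50/3 + (2/3)a_C, so a_C = (50/3) / (1/3) = 50.

50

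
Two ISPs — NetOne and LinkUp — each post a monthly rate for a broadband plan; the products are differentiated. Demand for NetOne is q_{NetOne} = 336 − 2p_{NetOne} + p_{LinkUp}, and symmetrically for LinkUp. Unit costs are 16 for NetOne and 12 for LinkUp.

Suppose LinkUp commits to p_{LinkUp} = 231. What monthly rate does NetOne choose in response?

149.75

NetOne's profit: π = (p_{NetOne} − 16)(336 − 2p_{NetOne} + p_{LinkUp}).
∂π/∂p_{NetOne} = 368 − 4p_{NetOne} + p_{LinkUp} = 0 ⇒ p_{NetOne} = 92 + 0.25p_{LinkUp}.
At p_{LinkUp} = 231: p_{NetOne} = 92 + 0.25·231 = 149.75.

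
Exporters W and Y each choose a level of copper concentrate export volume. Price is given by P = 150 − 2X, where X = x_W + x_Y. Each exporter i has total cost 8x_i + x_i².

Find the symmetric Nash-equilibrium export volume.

17.75

Exporter W's profit: π = x_W(150 − 2(x_W + x_Y)) − 8x_W − x_W².
∂π/∂x_W = 142 − 6x_W − 2x_Y = 0, so x_W = 71/3 − (1/3)x_Y.
By symmetry x_Y = x_W; substituting into the reaction function, (4/3)x_W = 71/3 and x_W = 17.75.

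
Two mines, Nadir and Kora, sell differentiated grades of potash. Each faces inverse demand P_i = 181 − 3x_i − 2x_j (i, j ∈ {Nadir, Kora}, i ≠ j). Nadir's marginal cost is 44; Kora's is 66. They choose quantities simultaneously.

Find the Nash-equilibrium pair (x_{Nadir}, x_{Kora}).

Mine Nadir's profit: π = x_{Nadir}(181 − 3x_{Nadir} − 2x_{Kora}) − 44x_{Nadir}.
∂π/∂x_{Nadir} = 137 − 6x_{Nadir} − 2x_{Kora} = 0 ⇒ x_{Nadir} = 137/6 − (1/3)x_{Kora}.
Similarly x_{Kora} = 115/6 − (1/3)x_{Nadir}.
Solving the two reaction functions simultaneously: (1 − (−1/3)(−1/3))x_{Nadir} = 137/6 − (1/3)·(115/6), so (8/9)x_{Nadir} = 148/9 and x_{Nadir} = 18.5.
Then x_{Kora} = 115/6 − (1/3)·18.5 = 13.

18.5, 13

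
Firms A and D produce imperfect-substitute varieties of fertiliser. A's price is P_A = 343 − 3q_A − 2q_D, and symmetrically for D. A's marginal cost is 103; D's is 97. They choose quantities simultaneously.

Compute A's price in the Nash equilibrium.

Firm A's profit: π = q_A(343 − 3q_A − 2q_D) − 103q_A.
∂π/∂q_A = 240 − 6q_A − 2q_D = 0 ⇒ q_A = 40 − (1/3)q_D.
Similarly q_D = 41 − (1/3)q_A.
Substituting the second reaction function into the first: q_A = 40 − (1/3)(41 − (1/3)q_A), which gives (8/9)q_A = 79/3 ⇒ q_A = 29.625.
Then q_D = 41 − (1/3)·29.625 = 31.125.
P_A = 343 − 3·29.625 − 2·31.125 = 191.875.

191.875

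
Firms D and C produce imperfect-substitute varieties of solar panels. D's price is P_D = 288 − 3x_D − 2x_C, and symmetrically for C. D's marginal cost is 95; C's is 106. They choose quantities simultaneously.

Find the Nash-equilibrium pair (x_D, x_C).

Firm D's profit: π = x_D(288 − 3x_D − 2x_C) − 95x_D.
∂π/∂x_D = 193 − 6x_D − 2x_C = 0 ⇒ x_D = 193/6 − (1/3)x_C.
Similarly x_C = 91/3 − (1/3)x_D.
Plugging x_C into D's best response: x_D = 193/6 − (1/3)(91/3 − (1/3)x_D) ⇒ (8/9)x_D = 397/18, so x_D = 24.8125.
Then x_C = 91/3 − (1/3)·24.8125 = 22.0625.

24.8125, 22.0625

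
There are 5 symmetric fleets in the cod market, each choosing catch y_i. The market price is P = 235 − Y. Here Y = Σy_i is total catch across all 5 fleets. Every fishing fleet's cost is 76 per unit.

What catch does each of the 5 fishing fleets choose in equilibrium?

A representative fishing fleet's profit is π_i = y_i(235 − Y) − 76y_i, with Y = y_i + Σ_{j≠i} y_j.
First-order condition: 159 − 2y_i − Σ_{j≠i} y_j = 0.
In a symmetric equilibrium every fishing fleet chooses the same y, so Σ_{j≠i} y_j = 4y. The condition becomes 159 − 6y = 0, giving y = 159/6 = 26.5.

26.5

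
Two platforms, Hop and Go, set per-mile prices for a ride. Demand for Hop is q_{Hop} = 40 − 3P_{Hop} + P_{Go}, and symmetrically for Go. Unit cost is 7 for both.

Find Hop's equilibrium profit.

Hop's profit: π = (P_{Hop} − 7)(40 − 3P_{Hop} + P_{Go}).
∂π/∂P_{Hop} = 61 − 6P_{Hop} + P_{Go} = 0 ⇒ P_{Hop} = 61/6 + (1/6)P_{Go}.
By symmetry P_{Go} = P_{Hop}; substituting into the reaction function, (5/6)P_{Hop} = 61/6 and P_{Hop} = 12.2.
q_{Hop} = 40 − 3·12.2 + 12.2 = 15.6.
Profit = (12.2 − 7)·15.6 = 81.12.

81.12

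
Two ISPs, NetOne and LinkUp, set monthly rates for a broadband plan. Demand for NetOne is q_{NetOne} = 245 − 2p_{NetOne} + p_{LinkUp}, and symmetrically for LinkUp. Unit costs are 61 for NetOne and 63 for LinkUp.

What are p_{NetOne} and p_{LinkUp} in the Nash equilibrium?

122.6, 123.4

NetOne's profit: π = (p_{NetOne} − 61)(245 − 2p_{NetOne} + p_{LinkUp}).
∂π/∂p_{NetOne} = 367 − 4p_{NetOne} + p_{LinkUp} = 0 ⇒ p_{NetOne} = 91.75 + 0.25p_{LinkUp}.
Similarly p_{LinkUp} = 92.75 + 0.25p_{NetOne}.
Solving the two reaction functions simultaneously: (1 − (0.25)(0.25))p_{NetOne} = 91.75 + 0.25·92.75, so 0.9375p_{NetOne} = 114.9375 and p_{NetOne} = 122.6.
Then p_{LinkUp} = 92.75 + 0.25·122.6 = 123.4.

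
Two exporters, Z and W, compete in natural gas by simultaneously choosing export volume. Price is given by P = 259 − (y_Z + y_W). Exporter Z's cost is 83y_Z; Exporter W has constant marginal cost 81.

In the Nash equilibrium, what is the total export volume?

118

Exporter Z's profit: π = y_Z(259 − (y_Z + y_W)) − 83y_Z.
∂π/∂y_Z = 176 − 2y_Z − y_W = 0, so y_Z = 88 − 0.5y_W.
By the same steps for W: y_W = 89 − 0.5y_Z.
Substituting the second reaction function into the first: y_Z = 88 − 0.5(89 − 0.5y_Z), which gives 0.75y_Z = 43.5 ⇒ y_Z = 58.
Then y_W = 89 − 0.5·58 = 60.
Total export volume: 58 + 60 = 118.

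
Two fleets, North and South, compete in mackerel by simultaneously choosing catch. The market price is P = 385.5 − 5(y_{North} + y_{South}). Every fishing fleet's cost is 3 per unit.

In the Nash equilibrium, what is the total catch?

Fishing fleet North's profit: π = y_{North}(385.5 − 5(y_{North} + y_{South})) − 3y_{North}.
∂π/∂y_{North} = 382.5 − 10y_{North} − 5y_{South} = 0, so y_{North} = 38.25 − 0.5y_{South}.
The game is symmetric, so in equilibrium y_{South} = y_{North}: the reaction function gives 1.5y_{North} = 38.25, hence y_{North} = 25.5.
Total catch: 25.5 + 25.5 = 51.

51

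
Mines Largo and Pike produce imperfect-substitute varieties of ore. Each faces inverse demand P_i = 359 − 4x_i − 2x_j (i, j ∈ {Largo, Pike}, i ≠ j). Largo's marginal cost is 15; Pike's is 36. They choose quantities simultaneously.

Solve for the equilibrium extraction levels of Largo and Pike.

35.1, 31.6

Mine Largo's profit: π = x_{Largo}(359 − 4x_{Largo} − 2x_{Pike}) − 15x_{Largo}.
∂π/∂x_{Largo} = 344 − 8x_{Largo} − 2x_{Pike} = 0 ⇒ x_{Largo} = 43 − 0.25x_{Pike}.
Similarly x_{Pike} = 40.375 − 0.25x_{Largo}.
Plugging x_{Pike} into Largo's best response: x_{Largo} = 43 − 0.25(40.375 − 0.25x_{Largo}) ⇒ 0.9375x_{Largo} = 1053/32, so x_{Largo} = 35.1.
Then x_{Pike} = 40.375 − 0.25·35.1 = 31.6.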